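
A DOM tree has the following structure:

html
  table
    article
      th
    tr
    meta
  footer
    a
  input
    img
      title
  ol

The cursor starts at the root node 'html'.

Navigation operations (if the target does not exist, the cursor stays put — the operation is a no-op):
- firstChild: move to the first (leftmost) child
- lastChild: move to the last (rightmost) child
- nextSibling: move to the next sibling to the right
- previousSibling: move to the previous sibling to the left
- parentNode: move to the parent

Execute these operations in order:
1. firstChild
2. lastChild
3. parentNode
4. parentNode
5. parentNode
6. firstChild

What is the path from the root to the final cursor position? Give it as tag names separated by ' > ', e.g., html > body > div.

Answer: html > table

Derivation:
After 1 (firstChild): table
After 2 (lastChild): meta
After 3 (parentNode): table
After 4 (parentNode): html
After 5 (parentNode): html (no-op, stayed)
After 6 (firstChild): table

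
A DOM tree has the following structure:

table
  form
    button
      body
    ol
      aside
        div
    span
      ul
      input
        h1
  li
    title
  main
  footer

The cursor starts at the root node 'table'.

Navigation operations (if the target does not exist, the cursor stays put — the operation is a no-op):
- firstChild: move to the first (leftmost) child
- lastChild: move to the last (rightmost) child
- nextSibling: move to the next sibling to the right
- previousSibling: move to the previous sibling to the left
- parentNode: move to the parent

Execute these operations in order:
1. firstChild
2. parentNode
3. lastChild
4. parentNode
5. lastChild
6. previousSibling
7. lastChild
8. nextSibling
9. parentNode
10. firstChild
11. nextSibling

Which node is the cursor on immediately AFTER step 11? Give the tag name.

Answer: li

Derivation:
After 1 (firstChild): form
After 2 (parentNode): table
After 3 (lastChild): footer
After 4 (parentNode): table
After 5 (lastChild): footer
After 6 (previousSibling): main
After 7 (lastChild): main (no-op, stayed)
After 8 (nextSibling): footer
After 9 (parentNode): table
After 10 (firstChild): form
After 11 (nextSibling): li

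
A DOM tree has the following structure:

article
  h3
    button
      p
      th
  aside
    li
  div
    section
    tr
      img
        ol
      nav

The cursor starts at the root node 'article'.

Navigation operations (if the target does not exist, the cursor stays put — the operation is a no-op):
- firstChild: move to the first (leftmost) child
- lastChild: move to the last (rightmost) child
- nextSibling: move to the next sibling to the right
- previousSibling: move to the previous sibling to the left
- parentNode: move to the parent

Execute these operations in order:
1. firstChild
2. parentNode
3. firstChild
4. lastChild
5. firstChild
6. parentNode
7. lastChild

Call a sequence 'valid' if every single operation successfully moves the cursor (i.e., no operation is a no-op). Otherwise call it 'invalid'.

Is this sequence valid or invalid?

Answer: valid

Derivation:
After 1 (firstChild): h3
After 2 (parentNode): article
After 3 (firstChild): h3
After 4 (lastChild): button
After 5 (firstChild): p
After 6 (parentNode): button
After 7 (lastChild): th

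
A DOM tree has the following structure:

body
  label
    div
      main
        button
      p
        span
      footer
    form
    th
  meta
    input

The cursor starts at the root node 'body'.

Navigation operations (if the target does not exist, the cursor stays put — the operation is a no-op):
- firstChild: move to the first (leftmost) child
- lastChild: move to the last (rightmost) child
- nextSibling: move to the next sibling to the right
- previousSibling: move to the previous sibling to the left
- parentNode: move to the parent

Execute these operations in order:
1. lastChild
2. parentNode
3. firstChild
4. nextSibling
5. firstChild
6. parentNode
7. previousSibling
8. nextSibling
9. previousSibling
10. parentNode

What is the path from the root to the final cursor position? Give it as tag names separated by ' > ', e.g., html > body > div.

Answer: body

Derivation:
After 1 (lastChild): meta
After 2 (parentNode): body
After 3 (firstChild): label
After 4 (nextSibling): meta
After 5 (firstChild): input
After 6 (parentNode): meta
After 7 (previousSibling): label
After 8 (nextSibling): meta
After 9 (previousSibling): label
After 10 (parentNode): body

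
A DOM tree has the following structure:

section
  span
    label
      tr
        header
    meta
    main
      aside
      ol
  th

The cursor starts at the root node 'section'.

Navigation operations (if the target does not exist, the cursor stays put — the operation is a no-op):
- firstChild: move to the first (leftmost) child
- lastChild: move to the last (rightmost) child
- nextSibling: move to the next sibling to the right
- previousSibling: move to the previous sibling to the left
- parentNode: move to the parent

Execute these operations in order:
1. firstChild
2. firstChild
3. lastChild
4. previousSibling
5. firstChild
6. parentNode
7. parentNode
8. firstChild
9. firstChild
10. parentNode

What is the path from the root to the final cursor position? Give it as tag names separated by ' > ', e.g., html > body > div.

After 1 (firstChild): span
After 2 (firstChild): label
After 3 (lastChild): tr
After 4 (previousSibling): tr (no-op, stayed)
After 5 (firstChild): header
After 6 (parentNode): tr
After 7 (parentNode): label
After 8 (firstChild): tr
After 9 (firstChild): header
After 10 (parentNode): tr

Answer: section > span > label > tr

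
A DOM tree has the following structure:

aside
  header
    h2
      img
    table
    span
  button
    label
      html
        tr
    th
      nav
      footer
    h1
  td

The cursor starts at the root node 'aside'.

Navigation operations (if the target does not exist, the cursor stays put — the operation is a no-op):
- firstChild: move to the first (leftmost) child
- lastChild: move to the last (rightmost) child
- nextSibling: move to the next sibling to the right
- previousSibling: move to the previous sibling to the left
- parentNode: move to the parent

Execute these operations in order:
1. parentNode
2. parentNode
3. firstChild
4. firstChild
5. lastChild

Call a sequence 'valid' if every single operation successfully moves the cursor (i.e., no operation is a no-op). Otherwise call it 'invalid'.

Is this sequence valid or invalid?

Answer: invalid

Derivation:
After 1 (parentNode): aside (no-op, stayed)
After 2 (parentNode): aside (no-op, stayed)
After 3 (firstChild): header
After 4 (firstChild): h2
After 5 (lastChild): img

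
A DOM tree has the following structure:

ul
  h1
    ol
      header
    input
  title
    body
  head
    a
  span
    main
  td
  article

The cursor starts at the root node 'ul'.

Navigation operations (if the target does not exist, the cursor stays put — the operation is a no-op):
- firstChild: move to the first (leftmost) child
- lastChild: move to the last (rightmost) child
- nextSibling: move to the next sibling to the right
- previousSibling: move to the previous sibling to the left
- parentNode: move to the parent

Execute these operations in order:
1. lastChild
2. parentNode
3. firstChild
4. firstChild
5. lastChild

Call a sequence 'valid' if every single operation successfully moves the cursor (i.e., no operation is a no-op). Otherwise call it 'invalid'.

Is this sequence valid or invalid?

Answer: valid

Derivation:
After 1 (lastChild): article
After 2 (parentNode): ul
After 3 (firstChild): h1
After 4 (firstChild): ol
After 5 (lastChild): header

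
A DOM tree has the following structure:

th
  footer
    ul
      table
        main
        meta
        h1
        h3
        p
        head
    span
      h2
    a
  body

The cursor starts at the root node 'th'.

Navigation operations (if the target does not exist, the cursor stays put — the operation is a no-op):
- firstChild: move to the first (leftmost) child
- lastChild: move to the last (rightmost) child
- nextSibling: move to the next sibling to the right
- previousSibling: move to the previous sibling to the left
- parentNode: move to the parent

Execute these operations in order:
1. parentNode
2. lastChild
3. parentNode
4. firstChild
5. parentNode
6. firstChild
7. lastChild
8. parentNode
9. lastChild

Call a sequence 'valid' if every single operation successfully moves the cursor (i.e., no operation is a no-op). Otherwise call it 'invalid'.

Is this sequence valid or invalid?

Answer: invalid

Derivation:
After 1 (parentNode): th (no-op, stayed)
After 2 (lastChild): body
After 3 (parentNode): th
After 4 (firstChild): footer
After 5 (parentNode): th
After 6 (firstChild): footer
After 7 (lastChild): a
After 8 (parentNode): footer
After 9 (lastChild): a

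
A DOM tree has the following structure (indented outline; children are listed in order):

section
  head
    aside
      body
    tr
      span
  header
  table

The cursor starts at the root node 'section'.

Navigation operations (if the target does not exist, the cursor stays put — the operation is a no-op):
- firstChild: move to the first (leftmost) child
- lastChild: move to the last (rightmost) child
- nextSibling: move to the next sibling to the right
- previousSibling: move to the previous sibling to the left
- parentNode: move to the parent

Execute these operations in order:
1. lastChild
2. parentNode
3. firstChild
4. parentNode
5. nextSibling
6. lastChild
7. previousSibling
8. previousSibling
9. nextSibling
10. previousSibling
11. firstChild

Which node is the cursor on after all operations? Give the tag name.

After 1 (lastChild): table
After 2 (parentNode): section
After 3 (firstChild): head
After 4 (parentNode): section
After 5 (nextSibling): section (no-op, stayed)
After 6 (lastChild): table
After 7 (previousSibling): header
After 8 (previousSibling): head
After 9 (nextSibling): header
After 10 (previousSibling): head
After 11 (firstChild): aside

Answer: aside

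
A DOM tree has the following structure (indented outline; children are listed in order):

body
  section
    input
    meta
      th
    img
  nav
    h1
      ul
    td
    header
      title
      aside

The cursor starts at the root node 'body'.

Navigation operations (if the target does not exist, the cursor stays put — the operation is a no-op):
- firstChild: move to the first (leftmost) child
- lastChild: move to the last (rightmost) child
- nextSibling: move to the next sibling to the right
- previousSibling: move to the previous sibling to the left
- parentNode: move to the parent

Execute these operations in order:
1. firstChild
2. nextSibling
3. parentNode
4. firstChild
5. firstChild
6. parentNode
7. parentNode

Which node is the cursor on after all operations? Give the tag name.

After 1 (firstChild): section
After 2 (nextSibling): nav
After 3 (parentNode): body
After 4 (firstChild): section
After 5 (firstChild): input
After 6 (parentNode): section
After 7 (parentNode): body

Answer: body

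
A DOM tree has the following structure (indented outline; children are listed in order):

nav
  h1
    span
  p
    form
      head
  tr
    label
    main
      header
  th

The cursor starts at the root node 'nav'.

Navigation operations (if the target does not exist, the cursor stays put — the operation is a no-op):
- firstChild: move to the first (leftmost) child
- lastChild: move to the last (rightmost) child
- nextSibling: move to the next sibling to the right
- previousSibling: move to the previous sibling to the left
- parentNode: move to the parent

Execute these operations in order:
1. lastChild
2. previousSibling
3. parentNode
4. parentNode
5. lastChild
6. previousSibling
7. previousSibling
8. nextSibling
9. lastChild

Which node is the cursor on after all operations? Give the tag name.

After 1 (lastChild): th
After 2 (previousSibling): tr
After 3 (parentNode): nav
After 4 (parentNode): nav (no-op, stayed)
After 5 (lastChild): th
After 6 (previousSibling): tr
After 7 (previousSibling): p
After 8 (nextSibling): tr
After 9 (lastChild): main

Answer: main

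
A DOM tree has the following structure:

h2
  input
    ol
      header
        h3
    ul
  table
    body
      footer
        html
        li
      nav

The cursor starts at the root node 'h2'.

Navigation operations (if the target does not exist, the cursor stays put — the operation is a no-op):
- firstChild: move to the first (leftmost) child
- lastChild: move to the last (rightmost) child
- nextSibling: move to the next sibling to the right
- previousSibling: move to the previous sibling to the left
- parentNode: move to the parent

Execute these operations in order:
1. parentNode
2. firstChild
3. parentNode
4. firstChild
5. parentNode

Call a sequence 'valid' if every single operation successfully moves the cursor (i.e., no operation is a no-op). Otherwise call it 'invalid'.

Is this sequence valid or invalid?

Answer: invalid

Derivation:
After 1 (parentNode): h2 (no-op, stayed)
After 2 (firstChild): input
After 3 (parentNode): h2
After 4 (firstChild): input
After 5 (parentNode): h2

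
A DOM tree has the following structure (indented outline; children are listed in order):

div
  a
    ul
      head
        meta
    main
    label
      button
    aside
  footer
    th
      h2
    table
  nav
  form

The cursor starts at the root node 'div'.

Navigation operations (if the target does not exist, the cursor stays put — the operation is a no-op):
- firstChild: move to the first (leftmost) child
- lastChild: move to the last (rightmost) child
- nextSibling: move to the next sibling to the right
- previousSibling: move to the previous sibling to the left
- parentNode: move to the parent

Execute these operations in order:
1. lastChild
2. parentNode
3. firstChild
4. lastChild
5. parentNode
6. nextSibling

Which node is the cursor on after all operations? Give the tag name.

After 1 (lastChild): form
After 2 (parentNode): div
After 3 (firstChild): a
After 4 (lastChild): aside
After 5 (parentNode): a
After 6 (nextSibling): footer

Answer: footer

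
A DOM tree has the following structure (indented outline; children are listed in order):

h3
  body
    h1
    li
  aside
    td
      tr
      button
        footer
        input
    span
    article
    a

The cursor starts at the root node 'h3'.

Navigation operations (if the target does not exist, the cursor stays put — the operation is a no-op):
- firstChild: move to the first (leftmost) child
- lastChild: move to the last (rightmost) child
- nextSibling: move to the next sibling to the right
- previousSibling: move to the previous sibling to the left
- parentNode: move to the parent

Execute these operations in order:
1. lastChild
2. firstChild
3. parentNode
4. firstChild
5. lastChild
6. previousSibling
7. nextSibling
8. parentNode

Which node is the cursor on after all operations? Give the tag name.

Answer: td

Derivation:
After 1 (lastChild): aside
After 2 (firstChild): td
After 3 (parentNode): aside
After 4 (firstChild): td
After 5 (lastChild): button
After 6 (previousSibling): tr
After 7 (nextSibling): button
After 8 (parentNode): td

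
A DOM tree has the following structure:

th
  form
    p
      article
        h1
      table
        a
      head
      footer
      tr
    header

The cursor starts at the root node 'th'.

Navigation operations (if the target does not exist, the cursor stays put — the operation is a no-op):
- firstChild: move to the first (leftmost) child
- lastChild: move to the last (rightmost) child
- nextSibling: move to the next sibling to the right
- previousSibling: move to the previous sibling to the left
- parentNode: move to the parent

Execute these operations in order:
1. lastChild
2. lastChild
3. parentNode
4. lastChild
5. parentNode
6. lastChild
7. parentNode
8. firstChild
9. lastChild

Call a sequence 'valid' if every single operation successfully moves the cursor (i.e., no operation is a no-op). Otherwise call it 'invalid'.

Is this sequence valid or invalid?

After 1 (lastChild): form
After 2 (lastChild): header
After 3 (parentNode): form
After 4 (lastChild): header
After 5 (parentNode): form
After 6 (lastChild): header
After 7 (parentNode): form
After 8 (firstChild): p
After 9 (lastChild): tr

Answer: valid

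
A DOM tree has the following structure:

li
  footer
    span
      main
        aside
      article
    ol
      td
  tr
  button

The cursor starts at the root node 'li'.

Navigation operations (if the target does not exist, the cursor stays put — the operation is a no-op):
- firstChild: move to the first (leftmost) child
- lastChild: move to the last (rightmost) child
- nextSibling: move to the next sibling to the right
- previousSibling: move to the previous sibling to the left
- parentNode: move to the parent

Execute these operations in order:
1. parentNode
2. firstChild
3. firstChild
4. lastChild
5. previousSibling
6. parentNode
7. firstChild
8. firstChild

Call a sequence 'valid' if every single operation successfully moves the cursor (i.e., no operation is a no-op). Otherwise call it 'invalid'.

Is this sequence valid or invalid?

After 1 (parentNode): li (no-op, stayed)
After 2 (firstChild): footer
After 3 (firstChild): span
After 4 (lastChild): article
After 5 (previousSibling): main
After 6 (parentNode): span
After 7 (firstChild): main
After 8 (firstChild): aside

Answer: invalid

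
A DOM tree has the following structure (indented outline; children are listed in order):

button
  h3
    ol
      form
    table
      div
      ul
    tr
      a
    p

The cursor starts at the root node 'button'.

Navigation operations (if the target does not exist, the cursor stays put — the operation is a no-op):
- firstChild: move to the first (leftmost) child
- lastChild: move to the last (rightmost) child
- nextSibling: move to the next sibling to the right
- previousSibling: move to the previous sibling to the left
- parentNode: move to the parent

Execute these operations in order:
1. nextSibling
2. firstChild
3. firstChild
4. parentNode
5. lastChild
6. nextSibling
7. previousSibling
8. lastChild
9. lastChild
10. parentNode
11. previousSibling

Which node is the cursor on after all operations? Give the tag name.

Answer: table

Derivation:
After 1 (nextSibling): button (no-op, stayed)
After 2 (firstChild): h3
After 3 (firstChild): ol
After 4 (parentNode): h3
After 5 (lastChild): p
After 6 (nextSibling): p (no-op, stayed)
After 7 (previousSibling): tr
After 8 (lastChild): a
After 9 (lastChild): a (no-op, stayed)
After 10 (parentNode): tr
After 11 (previousSibling): table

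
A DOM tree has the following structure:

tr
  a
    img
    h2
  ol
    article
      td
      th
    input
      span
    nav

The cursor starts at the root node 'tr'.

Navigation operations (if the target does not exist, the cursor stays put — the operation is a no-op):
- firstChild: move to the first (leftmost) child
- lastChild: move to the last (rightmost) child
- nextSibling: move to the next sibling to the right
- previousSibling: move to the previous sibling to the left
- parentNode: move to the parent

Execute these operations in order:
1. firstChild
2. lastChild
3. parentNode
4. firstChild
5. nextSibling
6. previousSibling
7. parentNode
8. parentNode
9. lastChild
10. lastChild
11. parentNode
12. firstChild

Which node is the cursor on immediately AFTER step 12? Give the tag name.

After 1 (firstChild): a
After 2 (lastChild): h2
After 3 (parentNode): a
After 4 (firstChild): img
After 5 (nextSibling): h2
After 6 (previousSibling): img
After 7 (parentNode): a
After 8 (parentNode): tr
After 9 (lastChild): ol
After 10 (lastChild): nav
After 11 (parentNode): ol
After 12 (firstChild): article

Answer: article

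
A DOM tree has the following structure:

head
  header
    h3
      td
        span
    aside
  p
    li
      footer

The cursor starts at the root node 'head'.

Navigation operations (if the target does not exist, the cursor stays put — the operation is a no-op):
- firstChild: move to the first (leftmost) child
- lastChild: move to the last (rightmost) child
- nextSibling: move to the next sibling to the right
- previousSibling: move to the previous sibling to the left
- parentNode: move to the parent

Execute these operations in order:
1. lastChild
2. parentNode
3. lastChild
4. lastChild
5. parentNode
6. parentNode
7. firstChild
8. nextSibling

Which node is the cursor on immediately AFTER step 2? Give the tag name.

Answer: head

Derivation:
After 1 (lastChild): p
After 2 (parentNode): head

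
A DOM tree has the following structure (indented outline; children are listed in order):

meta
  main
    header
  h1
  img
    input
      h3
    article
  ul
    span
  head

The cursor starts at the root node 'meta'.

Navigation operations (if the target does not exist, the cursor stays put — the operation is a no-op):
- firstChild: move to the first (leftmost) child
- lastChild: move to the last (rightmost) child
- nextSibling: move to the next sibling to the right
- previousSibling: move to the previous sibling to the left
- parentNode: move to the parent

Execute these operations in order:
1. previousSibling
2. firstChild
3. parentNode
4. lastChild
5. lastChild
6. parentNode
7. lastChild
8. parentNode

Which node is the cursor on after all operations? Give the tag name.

Answer: meta

Derivation:
After 1 (previousSibling): meta (no-op, stayed)
After 2 (firstChild): main
After 3 (parentNode): meta
After 4 (lastChild): head
After 5 (lastChild): head (no-op, stayed)
After 6 (parentNode): meta
After 7 (lastChild): head
After 8 (parentNode): meta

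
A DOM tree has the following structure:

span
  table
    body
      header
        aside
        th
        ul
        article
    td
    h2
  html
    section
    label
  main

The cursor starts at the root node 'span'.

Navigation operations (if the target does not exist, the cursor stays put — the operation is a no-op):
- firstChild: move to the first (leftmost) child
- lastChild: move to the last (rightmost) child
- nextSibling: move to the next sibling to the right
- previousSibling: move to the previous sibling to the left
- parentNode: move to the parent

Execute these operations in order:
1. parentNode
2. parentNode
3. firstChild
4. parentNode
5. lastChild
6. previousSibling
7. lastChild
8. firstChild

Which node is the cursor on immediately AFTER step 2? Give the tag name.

Answer: span

Derivation:
After 1 (parentNode): span (no-op, stayed)
After 2 (parentNode): span (no-op, stayed)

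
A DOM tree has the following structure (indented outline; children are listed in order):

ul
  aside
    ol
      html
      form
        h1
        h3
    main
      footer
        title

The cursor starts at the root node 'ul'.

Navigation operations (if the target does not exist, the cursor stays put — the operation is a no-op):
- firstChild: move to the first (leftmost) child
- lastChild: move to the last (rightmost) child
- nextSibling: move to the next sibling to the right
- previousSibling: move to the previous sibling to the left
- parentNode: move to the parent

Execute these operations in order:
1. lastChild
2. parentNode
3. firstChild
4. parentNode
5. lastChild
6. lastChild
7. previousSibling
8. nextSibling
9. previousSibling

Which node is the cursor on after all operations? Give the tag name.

After 1 (lastChild): aside
After 2 (parentNode): ul
After 3 (firstChild): aside
After 4 (parentNode): ul
After 5 (lastChild): aside
After 6 (lastChild): main
After 7 (previousSibling): ol
After 8 (nextSibling): main
After 9 (previousSibling): ol

Answer: ol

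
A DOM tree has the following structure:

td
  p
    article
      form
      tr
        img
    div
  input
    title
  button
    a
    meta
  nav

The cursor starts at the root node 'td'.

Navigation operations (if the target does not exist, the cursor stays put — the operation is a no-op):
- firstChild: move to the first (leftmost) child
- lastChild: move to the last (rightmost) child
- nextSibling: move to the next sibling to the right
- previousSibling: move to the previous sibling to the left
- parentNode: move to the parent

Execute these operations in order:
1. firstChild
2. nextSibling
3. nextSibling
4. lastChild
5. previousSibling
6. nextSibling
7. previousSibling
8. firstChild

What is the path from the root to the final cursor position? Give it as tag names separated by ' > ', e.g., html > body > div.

Answer: td > button > a

Derivation:
After 1 (firstChild): p
After 2 (nextSibling): input
After 3 (nextSibling): button
After 4 (lastChild): meta
After 5 (previousSibling): a
After 6 (nextSibling): meta
After 7 (previousSibling): a
After 8 (firstChild): a (no-op, stayed)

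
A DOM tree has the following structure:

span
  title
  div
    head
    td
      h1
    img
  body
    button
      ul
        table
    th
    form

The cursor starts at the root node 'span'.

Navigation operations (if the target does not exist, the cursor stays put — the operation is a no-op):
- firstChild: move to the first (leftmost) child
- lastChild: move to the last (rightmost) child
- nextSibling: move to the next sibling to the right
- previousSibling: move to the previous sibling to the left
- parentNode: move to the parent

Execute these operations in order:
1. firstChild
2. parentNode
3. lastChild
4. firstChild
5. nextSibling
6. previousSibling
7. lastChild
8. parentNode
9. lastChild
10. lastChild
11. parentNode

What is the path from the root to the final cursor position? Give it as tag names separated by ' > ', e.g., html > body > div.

Answer: span > body > button > ul

Derivation:
After 1 (firstChild): title
After 2 (parentNode): span
After 3 (lastChild): body
After 4 (firstChild): button
After 5 (nextSibling): th
After 6 (previousSibling): button
After 7 (lastChild): ul
After 8 (parentNode): button
After 9 (lastChild): ul
After 10 (lastChild): table
After 11 (parentNode): ul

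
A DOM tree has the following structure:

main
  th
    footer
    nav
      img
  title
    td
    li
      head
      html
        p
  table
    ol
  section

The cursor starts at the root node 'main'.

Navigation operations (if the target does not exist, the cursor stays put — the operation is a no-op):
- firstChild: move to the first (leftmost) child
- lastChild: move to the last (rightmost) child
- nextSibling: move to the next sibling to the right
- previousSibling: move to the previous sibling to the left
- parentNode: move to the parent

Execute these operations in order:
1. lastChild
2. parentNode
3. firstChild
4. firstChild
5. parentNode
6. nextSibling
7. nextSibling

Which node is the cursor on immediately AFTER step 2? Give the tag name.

Answer: main

Derivation:
After 1 (lastChild): section
After 2 (parentNode): main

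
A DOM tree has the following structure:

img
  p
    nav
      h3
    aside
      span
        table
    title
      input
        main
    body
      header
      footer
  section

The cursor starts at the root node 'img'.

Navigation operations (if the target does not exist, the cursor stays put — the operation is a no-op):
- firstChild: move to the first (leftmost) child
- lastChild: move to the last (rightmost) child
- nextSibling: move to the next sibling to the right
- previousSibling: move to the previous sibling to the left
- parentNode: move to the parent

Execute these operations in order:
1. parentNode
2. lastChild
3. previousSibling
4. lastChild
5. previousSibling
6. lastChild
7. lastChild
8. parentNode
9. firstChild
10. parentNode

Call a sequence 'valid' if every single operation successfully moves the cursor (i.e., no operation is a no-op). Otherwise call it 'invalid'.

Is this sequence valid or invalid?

Answer: invalid

Derivation:
After 1 (parentNode): img (no-op, stayed)
After 2 (lastChild): section
After 3 (previousSibling): p
After 4 (lastChild): body
After 5 (previousSibling): title
After 6 (lastChild): input
After 7 (lastChild): main
After 8 (parentNode): input
After 9 (firstChild): main
After 10 (parentNode): input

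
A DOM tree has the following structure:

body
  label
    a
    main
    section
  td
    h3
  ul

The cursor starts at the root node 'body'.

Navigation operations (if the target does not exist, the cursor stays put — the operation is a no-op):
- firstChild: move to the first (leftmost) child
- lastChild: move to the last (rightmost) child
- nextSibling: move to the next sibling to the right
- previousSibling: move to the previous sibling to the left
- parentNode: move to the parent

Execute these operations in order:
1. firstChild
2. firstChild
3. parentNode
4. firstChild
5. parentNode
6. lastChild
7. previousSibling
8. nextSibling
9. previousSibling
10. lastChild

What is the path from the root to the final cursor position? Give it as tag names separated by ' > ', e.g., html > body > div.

After 1 (firstChild): label
After 2 (firstChild): a
After 3 (parentNode): label
After 4 (firstChild): a
After 5 (parentNode): label
After 6 (lastChild): section
After 7 (previousSibling): main
After 8 (nextSibling): section
After 9 (previousSibling): main
After 10 (lastChild): main (no-op, stayed)

Answer: body > label > main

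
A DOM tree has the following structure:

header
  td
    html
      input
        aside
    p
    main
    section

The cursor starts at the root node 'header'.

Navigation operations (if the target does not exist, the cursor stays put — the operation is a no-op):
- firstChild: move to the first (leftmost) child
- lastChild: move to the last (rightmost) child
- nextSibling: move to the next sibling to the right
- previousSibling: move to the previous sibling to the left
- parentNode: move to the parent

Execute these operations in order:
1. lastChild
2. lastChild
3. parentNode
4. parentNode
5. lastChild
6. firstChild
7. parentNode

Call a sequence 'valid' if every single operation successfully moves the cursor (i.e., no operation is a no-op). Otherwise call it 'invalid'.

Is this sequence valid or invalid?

After 1 (lastChild): td
After 2 (lastChild): section
After 3 (parentNode): td
After 4 (parentNode): header
After 5 (lastChild): td
After 6 (firstChild): html
After 7 (parentNode): td

Answer: valid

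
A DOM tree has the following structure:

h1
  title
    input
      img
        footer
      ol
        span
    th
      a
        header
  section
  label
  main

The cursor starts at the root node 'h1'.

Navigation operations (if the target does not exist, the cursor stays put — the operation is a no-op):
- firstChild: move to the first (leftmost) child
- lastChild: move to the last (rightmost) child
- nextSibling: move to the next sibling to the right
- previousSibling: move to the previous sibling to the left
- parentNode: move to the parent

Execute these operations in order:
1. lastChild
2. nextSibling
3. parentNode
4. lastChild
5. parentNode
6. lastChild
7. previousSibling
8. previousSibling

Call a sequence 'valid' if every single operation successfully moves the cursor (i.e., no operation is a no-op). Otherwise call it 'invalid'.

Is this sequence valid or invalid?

After 1 (lastChild): main
After 2 (nextSibling): main (no-op, stayed)
After 3 (parentNode): h1
After 4 (lastChild): main
After 5 (parentNode): h1
After 6 (lastChild): main
After 7 (previousSibling): label
After 8 (previousSibling): section

Answer: invalid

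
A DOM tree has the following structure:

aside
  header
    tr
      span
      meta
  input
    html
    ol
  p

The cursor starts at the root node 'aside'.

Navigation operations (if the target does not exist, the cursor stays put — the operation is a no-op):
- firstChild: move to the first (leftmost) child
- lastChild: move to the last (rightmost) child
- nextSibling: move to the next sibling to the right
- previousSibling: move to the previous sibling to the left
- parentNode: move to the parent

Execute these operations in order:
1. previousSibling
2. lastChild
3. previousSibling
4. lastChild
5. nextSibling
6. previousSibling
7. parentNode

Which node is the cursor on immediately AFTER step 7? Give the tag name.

After 1 (previousSibling): aside (no-op, stayed)
After 2 (lastChild): p
After 3 (previousSibling): input
After 4 (lastChild): ol
After 5 (nextSibling): ol (no-op, stayed)
After 6 (previousSibling): html
After 7 (parentNode): input

Answer: input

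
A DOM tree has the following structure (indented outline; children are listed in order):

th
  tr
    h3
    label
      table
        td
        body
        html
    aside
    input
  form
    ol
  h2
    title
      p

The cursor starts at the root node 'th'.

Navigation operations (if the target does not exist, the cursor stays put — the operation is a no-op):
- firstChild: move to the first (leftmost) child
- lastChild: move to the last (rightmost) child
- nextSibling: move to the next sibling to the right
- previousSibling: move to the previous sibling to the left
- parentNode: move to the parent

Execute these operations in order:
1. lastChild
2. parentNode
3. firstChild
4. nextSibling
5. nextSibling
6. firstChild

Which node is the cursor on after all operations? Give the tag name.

After 1 (lastChild): h2
After 2 (parentNode): th
After 3 (firstChild): tr
After 4 (nextSibling): form
After 5 (nextSibling): h2
After 6 (firstChild): title

Answer: title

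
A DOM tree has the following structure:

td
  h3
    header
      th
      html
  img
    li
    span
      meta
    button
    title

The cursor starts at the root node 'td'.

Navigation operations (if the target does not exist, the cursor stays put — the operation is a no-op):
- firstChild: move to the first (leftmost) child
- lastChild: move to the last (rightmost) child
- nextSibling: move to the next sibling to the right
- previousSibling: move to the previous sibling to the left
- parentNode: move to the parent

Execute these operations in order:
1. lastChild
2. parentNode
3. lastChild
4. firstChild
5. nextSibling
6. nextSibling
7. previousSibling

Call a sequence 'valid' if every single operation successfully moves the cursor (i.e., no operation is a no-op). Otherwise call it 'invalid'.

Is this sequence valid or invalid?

Answer: valid

Derivation:
After 1 (lastChild): img
After 2 (parentNode): td
After 3 (lastChild): img
After 4 (firstChild): li
After 5 (nextSibling): span
After 6 (nextSibling): button
After 7 (previousSibling): span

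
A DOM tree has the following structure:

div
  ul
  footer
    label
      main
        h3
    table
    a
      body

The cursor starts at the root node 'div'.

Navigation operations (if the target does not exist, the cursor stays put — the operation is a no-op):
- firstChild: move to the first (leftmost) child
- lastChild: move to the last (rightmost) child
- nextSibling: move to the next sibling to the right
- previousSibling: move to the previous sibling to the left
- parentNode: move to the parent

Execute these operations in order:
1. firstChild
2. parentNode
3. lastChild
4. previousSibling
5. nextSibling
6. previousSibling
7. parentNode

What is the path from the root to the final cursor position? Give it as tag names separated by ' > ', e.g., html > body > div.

Answer: div

Derivation:
After 1 (firstChild): ul
After 2 (parentNode): div
After 3 (lastChild): footer
After 4 (previousSibling): ul
After 5 (nextSibling): footer
After 6 (previousSibling): ul
After 7 (parentNode): div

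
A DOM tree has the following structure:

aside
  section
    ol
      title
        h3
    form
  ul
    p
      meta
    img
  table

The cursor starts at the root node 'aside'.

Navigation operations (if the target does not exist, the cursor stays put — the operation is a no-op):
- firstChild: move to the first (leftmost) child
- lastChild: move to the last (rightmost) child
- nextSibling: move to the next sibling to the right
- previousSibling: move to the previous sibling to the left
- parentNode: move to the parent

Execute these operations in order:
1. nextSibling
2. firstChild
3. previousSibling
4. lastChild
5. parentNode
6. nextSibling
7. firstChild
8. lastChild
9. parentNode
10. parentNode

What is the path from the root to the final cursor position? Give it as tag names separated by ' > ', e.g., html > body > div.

Answer: aside > ul

Derivation:
After 1 (nextSibling): aside (no-op, stayed)
After 2 (firstChild): section
After 3 (previousSibling): section (no-op, stayed)
After 4 (lastChild): form
After 5 (parentNode): section
After 6 (nextSibling): ul
After 7 (firstChild): p
After 8 (lastChild): meta
After 9 (parentNode): p
After 10 (parentNode): ul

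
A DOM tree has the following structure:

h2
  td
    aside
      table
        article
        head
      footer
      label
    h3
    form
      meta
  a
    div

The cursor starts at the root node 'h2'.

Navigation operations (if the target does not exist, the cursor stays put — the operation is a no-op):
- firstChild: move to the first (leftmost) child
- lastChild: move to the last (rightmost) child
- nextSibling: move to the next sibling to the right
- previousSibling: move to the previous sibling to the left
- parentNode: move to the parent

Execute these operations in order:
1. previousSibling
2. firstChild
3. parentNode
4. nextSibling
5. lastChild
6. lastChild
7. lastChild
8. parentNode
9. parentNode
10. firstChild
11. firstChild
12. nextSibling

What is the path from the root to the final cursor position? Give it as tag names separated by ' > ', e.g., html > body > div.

Answer: h2 > td > h3

Derivation:
After 1 (previousSibling): h2 (no-op, stayed)
After 2 (firstChild): td
After 3 (parentNode): h2
After 4 (nextSibling): h2 (no-op, stayed)
After 5 (lastChild): a
After 6 (lastChild): div
After 7 (lastChild): div (no-op, stayed)
After 8 (parentNode): a
After 9 (parentNode): h2
After 10 (firstChild): td
After 11 (firstChild): aside
After 12 (nextSibling): h3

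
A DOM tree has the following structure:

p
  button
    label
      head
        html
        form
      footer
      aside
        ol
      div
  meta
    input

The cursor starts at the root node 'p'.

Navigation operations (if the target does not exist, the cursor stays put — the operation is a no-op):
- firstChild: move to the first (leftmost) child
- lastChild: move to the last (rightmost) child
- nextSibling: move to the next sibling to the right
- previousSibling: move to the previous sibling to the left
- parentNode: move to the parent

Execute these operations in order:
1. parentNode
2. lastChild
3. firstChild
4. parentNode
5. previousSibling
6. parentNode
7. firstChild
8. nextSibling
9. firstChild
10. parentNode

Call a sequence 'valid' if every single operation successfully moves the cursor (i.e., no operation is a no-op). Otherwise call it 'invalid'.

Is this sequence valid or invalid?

After 1 (parentNode): p (no-op, stayed)
After 2 (lastChild): meta
After 3 (firstChild): input
After 4 (parentNode): meta
After 5 (previousSibling): button
After 6 (parentNode): p
After 7 (firstChild): button
After 8 (nextSibling): meta
After 9 (firstChild): input
After 10 (parentNode): meta

Answer: invalid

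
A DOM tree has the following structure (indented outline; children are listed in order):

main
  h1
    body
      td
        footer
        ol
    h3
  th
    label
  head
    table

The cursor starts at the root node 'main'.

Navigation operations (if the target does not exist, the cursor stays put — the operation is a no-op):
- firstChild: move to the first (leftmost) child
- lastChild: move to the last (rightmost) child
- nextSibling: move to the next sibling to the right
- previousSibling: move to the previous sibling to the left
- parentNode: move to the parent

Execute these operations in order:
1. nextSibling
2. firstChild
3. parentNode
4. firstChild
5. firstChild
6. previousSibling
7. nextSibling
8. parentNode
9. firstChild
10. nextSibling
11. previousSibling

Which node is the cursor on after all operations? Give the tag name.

Answer: body

Derivation:
After 1 (nextSibling): main (no-op, stayed)
After 2 (firstChild): h1
After 3 (parentNode): main
After 4 (firstChild): h1
After 5 (firstChild): body
After 6 (previousSibling): body (no-op, stayed)
After 7 (nextSibling): h3
After 8 (parentNode): h1
After 9 (firstChild): body
After 10 (nextSibling): h3
After 11 (previousSibling): body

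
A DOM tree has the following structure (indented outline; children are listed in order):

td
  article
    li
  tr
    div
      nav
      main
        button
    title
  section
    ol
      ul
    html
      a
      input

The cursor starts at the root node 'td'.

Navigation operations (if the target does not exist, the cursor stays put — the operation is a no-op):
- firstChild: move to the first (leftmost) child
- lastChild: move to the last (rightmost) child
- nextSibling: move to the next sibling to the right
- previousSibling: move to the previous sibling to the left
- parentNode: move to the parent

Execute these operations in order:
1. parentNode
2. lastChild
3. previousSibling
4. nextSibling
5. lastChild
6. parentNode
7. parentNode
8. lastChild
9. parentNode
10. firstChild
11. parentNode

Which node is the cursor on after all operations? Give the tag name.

Answer: td

Derivation:
After 1 (parentNode): td (no-op, stayed)
After 2 (lastChild): section
After 3 (previousSibling): tr
After 4 (nextSibling): section
After 5 (lastChild): html
After 6 (parentNode): section
After 7 (parentNode): td
After 8 (lastChild): section
After 9 (parentNode): td
After 10 (firstChild): article
After 11 (parentNode): td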